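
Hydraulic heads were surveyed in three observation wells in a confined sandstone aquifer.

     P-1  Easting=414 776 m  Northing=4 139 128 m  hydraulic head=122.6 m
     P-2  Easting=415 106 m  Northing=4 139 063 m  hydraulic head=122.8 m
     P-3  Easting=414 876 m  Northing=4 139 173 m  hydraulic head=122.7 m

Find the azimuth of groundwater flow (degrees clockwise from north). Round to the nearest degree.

230°

With h = a·x + b·y + c and P-1 as origin, the differences give:
  330·a + (-65)·b = +0.2
  100·a + 45·b = +0.1
Eliminate b (×45 and ×(-65), subtract): 21350·a = 15.50 → a = ∂h/∂x = +0.0007260
Back-substitute: b = ∂h/∂y = +0.0006089.
Flow direction (−∇h) has components (-0.0007260 E, -0.0006089 N).
Azimuth = atan2(E, N) = atan2(-0.0007260, -0.0006089) = 230.0° ≈ 230°.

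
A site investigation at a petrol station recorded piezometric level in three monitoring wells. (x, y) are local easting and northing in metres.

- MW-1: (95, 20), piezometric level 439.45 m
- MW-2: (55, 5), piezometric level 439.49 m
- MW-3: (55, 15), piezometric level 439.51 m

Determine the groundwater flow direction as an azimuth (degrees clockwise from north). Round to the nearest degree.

139°

Three-point gradient (reference MW-1): Δ to MW-2 = (-40, -15, +0.04), Δ to MW-3 = (-40, -5, +0.06).
∂h/∂x = -0.001750, ∂h/∂y = +0.002000 (det = -400).
Flow direction (−∇h) has components (+0.001750 E, -0.002000 N).
Azimuth = atan2(E, N) = atan2(+0.001750, -0.002000) = 138.8° ≈ 139°.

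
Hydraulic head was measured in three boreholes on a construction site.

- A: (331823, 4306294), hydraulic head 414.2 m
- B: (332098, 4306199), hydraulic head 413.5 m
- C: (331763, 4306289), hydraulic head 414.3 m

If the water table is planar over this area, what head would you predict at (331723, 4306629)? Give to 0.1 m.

Differences from A: to B (Δx, Δy, Δh) = (275, -95, -0.7); to C = (-60, -5, +0.1).
Determinant of the coordinate differences = 275·(-5) − (-60)·(-95) = -7075.
∂h/∂x = [(-0.7)·(-5) − (+0.1)·(-95)] / -7075 = -0.001837
∂h/∂y = [275·(+0.1) − (-60)·(-0.7)] / -7075 = +0.002049
h(331723, 4306629) = 414.2 + (-0.001837)·(-100) + (+0.002049)·(335) = 414.2 +0.184 +0.687 = 415.070 m.

415.1 m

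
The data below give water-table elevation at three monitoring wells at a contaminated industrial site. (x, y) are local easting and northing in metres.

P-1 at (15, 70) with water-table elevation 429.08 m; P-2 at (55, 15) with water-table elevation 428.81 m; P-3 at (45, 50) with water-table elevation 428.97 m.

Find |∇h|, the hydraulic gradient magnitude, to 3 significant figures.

0.00442

With h = a·x + b·y + c and P-1 as origin, the differences give:
  40·a + (-55)·b = -0.27
  30·a + (-20)·b = -0.11
Eliminate b (×(-20) and ×(-55), subtract): 850·a = -0.650 → a = ∂h/∂x = -0.0007647
Back-substitute: b = ∂h/∂y = +0.004353.
|∇h| = √(-0.0007647² + 0.004353²) = 0.00442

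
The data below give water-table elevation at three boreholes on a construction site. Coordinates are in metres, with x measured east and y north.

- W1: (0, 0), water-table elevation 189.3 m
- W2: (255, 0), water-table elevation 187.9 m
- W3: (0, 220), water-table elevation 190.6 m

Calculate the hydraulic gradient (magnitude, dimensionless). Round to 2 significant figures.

0.0081

∂h/∂x = (187.9 − 189.3) / (255 − 0) = -0.005490
∂h/∂y = (190.6 − 189.3) / (220 − 0) = +0.005909
|∇h| = √(-0.005490² + 0.005909²) = 0.008066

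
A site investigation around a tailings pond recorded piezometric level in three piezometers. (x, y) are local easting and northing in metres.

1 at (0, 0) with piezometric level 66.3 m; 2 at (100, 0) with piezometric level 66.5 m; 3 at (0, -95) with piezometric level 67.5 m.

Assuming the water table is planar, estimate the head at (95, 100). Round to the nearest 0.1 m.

∂h/∂x = (66.5 − 66.3) / (100 − 0) = +0.002000
∂h/∂y = (67.5 − 66.3) / (-95 − 0) = -0.01263
h(95, 100) = 66.3 + (+0.002000)·(95) + (-0.01263)·(100) = 66.3 +0.190 -1.263 = 65.227 m.

65.2 m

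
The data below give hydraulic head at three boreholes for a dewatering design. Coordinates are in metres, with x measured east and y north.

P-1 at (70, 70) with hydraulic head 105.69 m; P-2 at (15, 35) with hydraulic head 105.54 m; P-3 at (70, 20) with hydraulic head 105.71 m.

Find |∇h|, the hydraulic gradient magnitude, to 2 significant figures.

0.0030

With h = a·x + b·y + c and P-1 as origin, the differences give:
  (-55)·a + (-35)·b = -0.15
  0·a + (-50)·b = +0.02
Eliminate b (×(-50) and ×(-35), subtract): 2750·a = 8.200 → a = ∂h/∂x = +0.002982
Back-substitute: b = ∂h/∂y = -0.0004000.
|∇h| = √(0.002982² + -0.0004000²) = 0.003009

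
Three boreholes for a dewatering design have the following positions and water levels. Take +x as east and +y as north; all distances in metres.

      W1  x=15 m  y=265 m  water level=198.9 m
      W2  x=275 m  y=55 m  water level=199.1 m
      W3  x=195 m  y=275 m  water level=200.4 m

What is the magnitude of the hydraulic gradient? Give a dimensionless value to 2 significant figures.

Three-point gradient (reference W1): Δ to W2 = (260, -210, +0.2), Δ to W3 = (180, 10, +1.5).
∂h/∂x = +0.007847, ∂h/∂y = +0.008762 (det = 40400).
|∇h| = √(0.007847² + 0.008762²) = 0.01176

0.012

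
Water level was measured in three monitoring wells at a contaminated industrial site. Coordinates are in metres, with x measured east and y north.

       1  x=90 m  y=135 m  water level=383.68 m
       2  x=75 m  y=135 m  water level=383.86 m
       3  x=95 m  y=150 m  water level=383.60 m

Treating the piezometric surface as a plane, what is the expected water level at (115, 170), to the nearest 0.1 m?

383.3 m

With h = a·x + b·y + c and 1 as origin, the differences give:
  (-15)·a + 0·b = +0.18
  5·a + 15·b = -0.08
Eliminate b (×15 and ×0, subtract): -225·a = 2.700 → a = ∂h/∂x = -0.01200
Back-substitute: b = ∂h/∂y = -0.001333.
h(115, 170) = 383.68 + (-0.01200)·(25) + (-0.001333)·(35) = 383.68 -0.300 -0.047 = 383.333 m.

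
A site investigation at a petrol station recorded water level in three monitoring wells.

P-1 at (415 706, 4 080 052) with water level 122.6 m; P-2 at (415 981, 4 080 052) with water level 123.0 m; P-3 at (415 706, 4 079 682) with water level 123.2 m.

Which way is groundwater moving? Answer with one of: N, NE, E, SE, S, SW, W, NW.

NW

∂h/∂x = (123.0 − 122.6) / (415981 − 415706) = +0.001455
∂h/∂y = (123.2 − 122.6) / (4079682 − 4080052) = -0.001622
Flow = −∇h = (-0.001455 east, +0.001622 north), which points northwest.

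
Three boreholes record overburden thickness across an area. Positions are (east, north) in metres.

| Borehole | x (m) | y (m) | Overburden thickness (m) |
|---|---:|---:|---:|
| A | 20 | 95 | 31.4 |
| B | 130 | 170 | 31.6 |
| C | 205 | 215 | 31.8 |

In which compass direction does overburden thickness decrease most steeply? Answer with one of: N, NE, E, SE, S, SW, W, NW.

NW

Taking A as reference: B−A = (110, 75, +0.2); C−A = (185, 120, +0.4).
Determinant of the coordinate differences = 110·120 − 185·75 = -675.
∂d/∂x = [(+0.2)·120 − (+0.4)·75] / -675 = +0.008889
∂d/∂y = [110·(+0.4) − 185·(+0.2)] / -675 = -0.01037
Steepest decrease is along −∇f = (-0.008889 E, +0.01037 N) → northwest.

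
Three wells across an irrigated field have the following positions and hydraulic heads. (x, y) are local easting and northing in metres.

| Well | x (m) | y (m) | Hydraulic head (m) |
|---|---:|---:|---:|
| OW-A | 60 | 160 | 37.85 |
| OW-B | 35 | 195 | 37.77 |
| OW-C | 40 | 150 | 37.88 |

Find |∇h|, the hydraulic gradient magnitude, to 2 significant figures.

Three-point gradient (reference OW-A): Δ to OW-B = (-25, 35, -0.08), Δ to OW-C = (-20, -10, +0.03).
∂h/∂x = -0.0002632, ∂h/∂y = -0.002474 (det = 950).
|∇h| = √(-0.0002632² + -0.002474²) = 0.002488

0.0025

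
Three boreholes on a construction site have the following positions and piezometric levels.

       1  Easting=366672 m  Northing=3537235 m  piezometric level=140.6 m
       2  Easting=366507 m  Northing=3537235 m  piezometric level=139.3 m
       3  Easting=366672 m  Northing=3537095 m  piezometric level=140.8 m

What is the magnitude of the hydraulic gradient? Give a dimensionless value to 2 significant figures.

0.0080

∂h/∂x = (139.3 − 140.6) / (366507 − 366672) = +0.007879
∂h/∂y = (140.8 − 140.6) / (3537095 − 3537235) = -0.001429
|∇h| = √(0.007879² + -0.001429²) = 0.008008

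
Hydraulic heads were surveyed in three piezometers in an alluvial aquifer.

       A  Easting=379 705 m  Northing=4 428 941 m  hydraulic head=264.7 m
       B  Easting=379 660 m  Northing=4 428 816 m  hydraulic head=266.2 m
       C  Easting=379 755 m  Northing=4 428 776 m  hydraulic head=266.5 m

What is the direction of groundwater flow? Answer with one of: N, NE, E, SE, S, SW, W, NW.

N

Three-point gradient (reference A): Δ to B = (-45, -125, +1.5), Δ to C = (50, -165, +1.8).
∂h/∂x = -0.001645, ∂h/∂y = -0.01141 (det = 13675).
Flow = −∇h = (+0.001645 east, +0.01141 north), which points north.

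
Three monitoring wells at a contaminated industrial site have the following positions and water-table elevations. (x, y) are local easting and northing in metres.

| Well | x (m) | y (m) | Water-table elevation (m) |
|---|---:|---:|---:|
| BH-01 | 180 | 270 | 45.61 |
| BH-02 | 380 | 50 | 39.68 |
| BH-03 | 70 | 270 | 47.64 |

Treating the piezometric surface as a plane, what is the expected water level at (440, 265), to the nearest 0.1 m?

40.8 m

With h = a·x + b·y + c and BH-01 as origin, the differences give:
  200·a + (-220)·b = -5.93
  (-110)·a + 0·b = +2.03
Eliminate b (×0 and ×(-220), subtract): -24200·a = 446.600 → a = ∂h/∂x = -0.01845
Back-substitute: b = ∂h/∂y = +0.01018.
h(440, 265) = 45.61 + (-0.01845)·(260) + (+0.01018)·(-5) = 45.61 -4.798 -0.051 = 40.761 m.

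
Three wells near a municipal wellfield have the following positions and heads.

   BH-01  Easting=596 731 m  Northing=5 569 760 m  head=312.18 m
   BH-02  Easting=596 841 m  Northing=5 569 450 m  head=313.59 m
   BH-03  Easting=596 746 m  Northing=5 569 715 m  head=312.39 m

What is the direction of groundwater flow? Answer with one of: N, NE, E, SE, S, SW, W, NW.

NE

Taking BH-01 as reference: BH-02−BH-01 = (110, -310, +1.41); BH-03−BH-01 = (15, -45, +0.21).
Determinant of the coordinate differences = 110·(-45) − 15·(-310) = -300.
∂h/∂x = [(+1.41)·(-45) − (+0.21)·(-310)] / -300 = -0.005500
∂h/∂y = [110·(+0.21) − 15·(+1.41)] / -300 = -0.006500
Flow = −∇h = (+0.005500 east, +0.006500 north), which points northeast.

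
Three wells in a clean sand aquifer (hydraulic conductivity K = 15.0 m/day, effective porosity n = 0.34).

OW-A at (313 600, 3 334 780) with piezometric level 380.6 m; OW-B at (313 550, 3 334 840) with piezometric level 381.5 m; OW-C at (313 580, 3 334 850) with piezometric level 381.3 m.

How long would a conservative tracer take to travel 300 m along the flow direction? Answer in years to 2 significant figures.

1.6 years

With h = a·x + b·y + c and OW-A as origin, the differences give:
  (-50)·a + 60·b = +0.9
  (-20)·a + 70·b = +0.7
Eliminate b (×70 and ×60, subtract): -2300·a = 21.00 → a = ∂h/∂x = -0.009130
Back-substitute: b = ∂h/∂y = +0.007391.
|∇h| = √(-0.009130² + 0.007391²) = 0.01175
Seepage velocity v = K·i/n = 15.0 × 0.01175 / 0.34 = 0.5184 m/day.
t = 300 / 0.5184 = 578.7 days = 1.58 years.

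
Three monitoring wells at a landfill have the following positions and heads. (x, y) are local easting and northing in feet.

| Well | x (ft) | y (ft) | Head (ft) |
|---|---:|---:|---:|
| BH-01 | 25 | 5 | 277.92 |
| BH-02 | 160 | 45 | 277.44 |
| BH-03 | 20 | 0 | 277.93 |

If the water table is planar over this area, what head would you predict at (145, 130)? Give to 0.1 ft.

Taking BH-01 as reference: BH-02−BH-01 = (135, 40, -0.48); BH-03−BH-01 = (-5, -5, +0.01).
Solve a·Δx + b·Δy = Δh: det = 135·(-5) − (-5)·40 = -475.
∂h/∂x = [(-0.48)·(-5) − (+0.01)·40] / -475 = -0.004211
∂h/∂y = [135·(+0.01) − (-5)·(-0.48)] / -475 = +0.002211
h(145, 130) = 277.92 + (-0.004211)·(120) + (+0.002211)·(125) = 277.92 -0.505 +0.276 = 277.691 ft.

277.7 ft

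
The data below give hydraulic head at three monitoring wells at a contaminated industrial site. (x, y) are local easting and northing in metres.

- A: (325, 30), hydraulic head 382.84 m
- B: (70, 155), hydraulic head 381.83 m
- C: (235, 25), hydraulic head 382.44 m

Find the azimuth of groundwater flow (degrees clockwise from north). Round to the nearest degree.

259°

Differences from A: to B (Δx, Δy, Δh) = (-255, 125, -1.01); to C = (-90, -5, -0.40).
Determinant of the coordinate differences = (-255)·(-5) − (-90)·125 = 12525.
∂h/∂x = [(-1.01)·(-5) − (-0.40)·125] / 12525 = +0.004395
∂h/∂y = [(-255)·(-0.40) − (-90)·(-1.01)] / 12525 = +0.0008862
Flow direction (−∇h) has components (-0.004395 E, -0.0008862 N).
Azimuth = atan2(E, N) = atan2(-0.004395, -0.0008862) = 258.6° ≈ 259°.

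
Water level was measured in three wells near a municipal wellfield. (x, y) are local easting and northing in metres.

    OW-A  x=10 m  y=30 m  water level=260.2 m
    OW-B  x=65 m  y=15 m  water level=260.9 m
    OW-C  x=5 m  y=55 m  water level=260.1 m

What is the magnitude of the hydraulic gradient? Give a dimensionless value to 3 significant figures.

0.0124

With h = a·x + b·y + c and OW-A as origin, the differences give:
  55·a + (-15)·b = +0.7
  (-5)·a + 25·b = -0.1
Eliminate b (×25 and ×(-15), subtract): 1300·a = 16.00 → a = ∂h/∂x = +0.01231
Back-substitute: b = ∂h/∂y = -0.001538.
|∇h| = √(0.01231² + -0.001538²) = 0.01241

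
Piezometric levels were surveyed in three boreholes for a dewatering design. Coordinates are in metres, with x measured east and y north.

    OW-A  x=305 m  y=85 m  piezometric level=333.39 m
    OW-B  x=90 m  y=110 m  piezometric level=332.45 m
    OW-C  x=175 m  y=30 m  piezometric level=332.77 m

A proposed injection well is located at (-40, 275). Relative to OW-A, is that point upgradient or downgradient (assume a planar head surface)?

Three-point gradient (reference OW-A): Δ to OW-B = (-215, 25, -0.94), Δ to OW-C = (-130, -55, -0.62).
∂h/∂x = +0.004458, ∂h/∂y = +0.0007363 (det = 15075).
Head at (-40, 275) = 333.39 + (+0.004458)·(-345) + (+0.0007363)·(190) = 331.99 m.
That is lower than the 333.39 m at OW-A, so the point is downgradient.

downgradient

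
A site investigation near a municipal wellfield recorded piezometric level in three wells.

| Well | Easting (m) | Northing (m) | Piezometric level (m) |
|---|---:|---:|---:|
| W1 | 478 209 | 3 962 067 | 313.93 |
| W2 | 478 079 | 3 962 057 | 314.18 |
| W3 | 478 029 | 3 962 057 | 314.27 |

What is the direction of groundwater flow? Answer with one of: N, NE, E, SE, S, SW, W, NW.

NE

Differences from W1: to W2 (Δx, Δy, Δh) = (-130, -10, +0.25); to W3 = (-180, -10, +0.34).
Solve a·Δx + b·Δy = Δh: det = (-130)·(-10) − (-180)·(-10) = -500.
∂h/∂x = [(+0.25)·(-10) − (+0.34)·(-10)] / -500 = -0.001800
∂h/∂y = [(-130)·(+0.34) − (-180)·(+0.25)] / -500 = -0.001600
Flow = −∇h = (+0.001800 east, +0.001600 north), which points northeast.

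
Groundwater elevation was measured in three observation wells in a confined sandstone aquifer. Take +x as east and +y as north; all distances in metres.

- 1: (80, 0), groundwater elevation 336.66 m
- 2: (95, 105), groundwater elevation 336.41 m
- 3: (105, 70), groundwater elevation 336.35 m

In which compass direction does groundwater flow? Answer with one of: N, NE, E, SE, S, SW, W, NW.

Taking 1 as reference: 2−1 = (15, 105, -0.25); 3−1 = (25, 70, -0.31).
Solve a·Δx + b·Δy = Δh: det = 15·70 − 25·105 = -1575.
∂h/∂x = [(-0.25)·70 − (-0.31)·105] / -1575 = -0.009556
∂h/∂y = [15·(-0.31) − 25·(-0.25)] / -1575 = -0.001016
Flow = −∇h = (+0.009556 east, +0.001016 north), which points east.

E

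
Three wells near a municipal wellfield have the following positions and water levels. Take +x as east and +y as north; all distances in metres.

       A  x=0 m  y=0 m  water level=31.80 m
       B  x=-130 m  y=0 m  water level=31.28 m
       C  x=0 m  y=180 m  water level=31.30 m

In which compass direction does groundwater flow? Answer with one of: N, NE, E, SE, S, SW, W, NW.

∂h/∂x = (31.28 − 31.80) / (-130 − 0) = +0.004000
∂h/∂y = (31.30 − 31.80) / (180 − 0) = -0.002778
Flow = −∇h = (-0.004000 east, +0.002778 north), which points northwest.

NW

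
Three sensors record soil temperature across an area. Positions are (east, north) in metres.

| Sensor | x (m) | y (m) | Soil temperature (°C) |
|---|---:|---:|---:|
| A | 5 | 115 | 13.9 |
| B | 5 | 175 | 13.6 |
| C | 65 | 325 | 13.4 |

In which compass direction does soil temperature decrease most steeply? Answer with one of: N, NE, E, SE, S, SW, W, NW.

Three-point gradient (reference A): Δ to B = (0, 60, -0.3), Δ to C = (60, 210, -0.5).
∂T/∂x = +0.009167, ∂T/∂y = -0.005000 (det = -3600).
Steepest decrease is along −∇f = (-0.009167 E, +0.005000 N) → northwest.

NW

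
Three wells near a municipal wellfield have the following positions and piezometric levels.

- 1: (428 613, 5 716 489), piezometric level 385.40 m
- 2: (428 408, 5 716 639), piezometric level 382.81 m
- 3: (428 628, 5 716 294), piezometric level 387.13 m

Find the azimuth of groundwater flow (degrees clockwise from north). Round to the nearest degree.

322°

Taking 1 as reference: 2−1 = (-205, 150, -2.59); 3−1 = (15, -195, +1.73).
Determinant of the coordinate differences = (-205)·(-195) − 15·150 = 37725.
∂h/∂x = [(-2.59)·(-195) − (+1.73)·150] / 37725 = +0.006509
∂h/∂y = [(-205)·(+1.73) − 15·(-2.59)] / 37725 = -0.008371
Flow direction (−∇h) has components (-0.006509 E, +0.008371 N).
Azimuth = atan2(E, N) = atan2(-0.006509, +0.008371) = 322.1° ≈ 322°.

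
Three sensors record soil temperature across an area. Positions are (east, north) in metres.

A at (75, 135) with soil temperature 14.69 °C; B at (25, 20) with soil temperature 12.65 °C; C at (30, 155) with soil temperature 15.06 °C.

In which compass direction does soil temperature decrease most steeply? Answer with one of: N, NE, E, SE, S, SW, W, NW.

Three-point gradient (reference A): Δ to B = (-50, -115, -2.04), Δ to C = (-45, 20, +0.37).
∂T/∂x = -0.0002834, ∂T/∂y = +0.01786 (det = -6175).
Steepest decrease is along −∇f = (+0.0002834 E, -0.01786 N) → south.

S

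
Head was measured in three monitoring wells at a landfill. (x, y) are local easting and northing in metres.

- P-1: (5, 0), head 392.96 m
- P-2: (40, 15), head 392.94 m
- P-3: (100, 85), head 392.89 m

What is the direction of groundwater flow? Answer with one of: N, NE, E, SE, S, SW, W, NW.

NE

With h = a·x + b·y + c and P-1 as origin, the differences give:
  35·a + 15·b = -0.02
  95·a + 85·b = -0.07
Eliminate b (×85 and ×15, subtract): 1550·a = -0.650 → a = ∂h/∂x = -0.0004194
Back-substitute: b = ∂h/∂y = -0.0003548.
Flow = −∇h = (+0.0004194 east, +0.0003548 north), which points northeast.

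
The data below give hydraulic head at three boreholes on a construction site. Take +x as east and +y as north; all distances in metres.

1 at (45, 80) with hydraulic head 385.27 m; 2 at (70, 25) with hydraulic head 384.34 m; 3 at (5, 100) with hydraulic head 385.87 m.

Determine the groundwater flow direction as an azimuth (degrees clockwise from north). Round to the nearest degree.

Differences from 1: to 2 (Δx, Δy, Δh) = (25, -55, -0.93); to 3 = (-40, 20, +0.60).
Solve a·Δx + b·Δy = Δh: det = 25·20 − (-40)·(-55) = -1700.
∂h/∂x = [(-0.93)·20 − (+0.60)·(-55)] / -1700 = -0.008471
∂h/∂y = [25·(+0.60) − (-40)·(-0.93)] / -1700 = +0.01306
Flow direction (−∇h) has components (+0.008471 E, -0.01306 N).
Azimuth = atan2(E, N) = atan2(+0.008471, -0.01306) = 147.0° ≈ 147°.

147°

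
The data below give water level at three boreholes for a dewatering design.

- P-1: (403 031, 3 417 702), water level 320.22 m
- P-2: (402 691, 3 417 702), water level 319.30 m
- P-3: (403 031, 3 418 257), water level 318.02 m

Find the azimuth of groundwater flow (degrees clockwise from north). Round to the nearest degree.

326°

∂h/∂x = (319.30 − 320.22) / (402691 − 403031) = +0.002706
∂h/∂y = (318.02 − 320.22) / (3418257 − 3417702) = -0.003964
Flow direction (−∇h) has components (-0.002706 E, +0.003964 N).
Azimuth = atan2(E, N) = atan2(-0.002706, +0.003964) = 325.7° ≈ 326°.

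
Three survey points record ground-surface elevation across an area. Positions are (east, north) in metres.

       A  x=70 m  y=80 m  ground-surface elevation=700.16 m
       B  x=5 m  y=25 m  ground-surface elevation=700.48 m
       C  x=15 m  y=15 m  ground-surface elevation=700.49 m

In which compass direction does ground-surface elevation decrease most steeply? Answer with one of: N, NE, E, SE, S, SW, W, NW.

Differences from A: to B (Δx, Δy, Δh) = (-65, -55, +0.32); to C = (-55, -65, +0.33).
Solve a·Δx + b·Δy = Δz: det = (-65)·(-65) − (-55)·(-55) = 1200.
∂z/∂x = [(+0.32)·(-65) − (+0.33)·(-55)] / 1200 = -0.002208
∂z/∂y = [(-65)·(+0.33) − (-55)·(+0.32)] / 1200 = -0.003208
Steepest decrease is along −∇f = (+0.002208 E, +0.003208 N) → northeast.

NE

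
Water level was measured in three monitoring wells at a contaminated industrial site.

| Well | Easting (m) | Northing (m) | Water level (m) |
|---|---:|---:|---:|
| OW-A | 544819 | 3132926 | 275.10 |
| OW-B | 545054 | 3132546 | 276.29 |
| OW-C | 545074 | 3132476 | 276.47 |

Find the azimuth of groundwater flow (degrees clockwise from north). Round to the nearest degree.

321°

Taking OW-A as reference: OW-B−OW-A = (235, -380, +1.19); OW-C−OW-A = (255, -450, +1.37).
Solve a·Δx + b·Δy = Δh: det = 235·(-450) − 255·(-380) = -8850.
∂h/∂x = [(+1.19)·(-450) − (+1.37)·(-380)] / -8850 = +0.001684
∂h/∂y = [235·(+1.37) − 255·(+1.19)] / -8850 = -0.002090
Flow direction (−∇h) has components (-0.001684 E, +0.002090 N).
Azimuth = atan2(E, N) = atan2(-0.001684, +0.002090) = 321.2° ≈ 321°.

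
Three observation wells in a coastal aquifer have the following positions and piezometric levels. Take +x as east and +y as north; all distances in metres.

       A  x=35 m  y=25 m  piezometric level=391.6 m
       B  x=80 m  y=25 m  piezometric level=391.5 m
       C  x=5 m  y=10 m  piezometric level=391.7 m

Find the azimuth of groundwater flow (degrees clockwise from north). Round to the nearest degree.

Differences from A: to B (Δx, Δy, Δh) = (45, 0, -0.1); to C = (-30, -15, +0.1).
Solve a·Δx + b·Δy = Δh: det = 45·(-15) − (-30)·0 = -675.
∂h/∂x = [(-0.1)·(-15) − (+0.1)·0] / -675 = -0.002222
∂h/∂y = [45·(+0.1) − (-30)·(-0.1)] / -675 = -0.002222
Flow direction (−∇h) has components (+0.002222 E, +0.002222 N).
Azimuth = atan2(E, N) = atan2(+0.002222, +0.002222) = 45.0° ≈ 045°.

045°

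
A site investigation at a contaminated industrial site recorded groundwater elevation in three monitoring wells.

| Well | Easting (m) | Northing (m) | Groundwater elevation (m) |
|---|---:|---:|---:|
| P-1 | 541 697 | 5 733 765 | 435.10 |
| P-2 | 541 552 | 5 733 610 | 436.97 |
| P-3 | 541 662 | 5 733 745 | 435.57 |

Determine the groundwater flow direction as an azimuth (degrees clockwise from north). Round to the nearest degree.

094°

Differences from P-1: to P-2 (Δx, Δy, Δh) = (-145, -155, +1.87); to P-3 = (-35, -20, +0.47).
Solve a·Δx + b·Δy = Δh: det = (-145)·(-20) − (-35)·(-155) = -2525.
∂h/∂x = [(+1.87)·(-20) − (+0.47)·(-155)] / -2525 = -0.01404
∂h/∂y = [(-145)·(+0.47) − (-35)·(+1.87)] / -2525 = +0.001069
Flow direction (−∇h) has components (+0.01404 E, -0.001069 N).
Azimuth = atan2(E, N) = atan2(+0.01404, -0.001069) = 94.4° ≈ 094°.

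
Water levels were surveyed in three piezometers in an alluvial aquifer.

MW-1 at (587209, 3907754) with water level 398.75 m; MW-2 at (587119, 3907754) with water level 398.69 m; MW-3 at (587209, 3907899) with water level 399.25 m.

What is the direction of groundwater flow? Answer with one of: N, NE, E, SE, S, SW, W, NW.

∂h/∂x = (398.69 − 398.75) / (587119 − 587209) = +0.0006667
∂h/∂y = (399.25 − 398.75) / (3907899 − 3907754) = +0.003448
Flow = −∇h = (-0.0006667 east, -0.003448 north), which points south.

S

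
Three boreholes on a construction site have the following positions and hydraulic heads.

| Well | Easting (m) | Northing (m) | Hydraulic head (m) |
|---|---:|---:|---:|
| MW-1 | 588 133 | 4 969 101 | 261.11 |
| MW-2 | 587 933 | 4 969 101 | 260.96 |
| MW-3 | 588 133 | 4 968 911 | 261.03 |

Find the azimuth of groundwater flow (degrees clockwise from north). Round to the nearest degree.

241°

∂h/∂x = (260.96 − 261.11) / (587933 − 588133) = +0.0007500
∂h/∂y = (261.03 − 261.11) / (4968911 − 4969101) = +0.0004211
Flow direction (−∇h) has components (-0.0007500 E, -0.0004211 N).
Azimuth = atan2(E, N) = atan2(-0.0007500, -0.0004211) = 240.7° ≈ 241°.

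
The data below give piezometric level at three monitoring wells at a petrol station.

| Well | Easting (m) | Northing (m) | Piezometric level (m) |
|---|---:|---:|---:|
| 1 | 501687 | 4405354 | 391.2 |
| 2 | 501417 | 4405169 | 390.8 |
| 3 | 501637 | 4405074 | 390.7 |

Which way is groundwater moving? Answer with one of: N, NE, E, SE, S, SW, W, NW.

Three-point gradient (reference 1): Δ to 2 = (-270, -185, -0.4), Δ to 3 = (-50, -280, -0.5).
∂h/∂x = +0.0002939, ∂h/∂y = +0.001733 (det = 66350).
Flow = −∇h = (-0.0002939 east, -0.001733 north), which points south.

S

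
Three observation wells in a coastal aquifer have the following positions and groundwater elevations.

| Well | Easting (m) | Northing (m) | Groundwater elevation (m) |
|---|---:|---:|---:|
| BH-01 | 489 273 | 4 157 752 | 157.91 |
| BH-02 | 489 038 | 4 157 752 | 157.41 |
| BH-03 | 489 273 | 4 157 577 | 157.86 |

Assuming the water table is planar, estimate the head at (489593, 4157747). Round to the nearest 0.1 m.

158.6 m

∂h/∂x = (157.41 − 157.91) / (489038 − 489273) = +0.002128
∂h/∂y = (157.86 − 157.91) / (4157577 − 4157752) = +0.0002857
h(489593, 4157747) = 157.91 + (+0.002128)·(320) + (+0.0002857)·(-5) = 157.91 +0.681 -0.001 = 158.589 m.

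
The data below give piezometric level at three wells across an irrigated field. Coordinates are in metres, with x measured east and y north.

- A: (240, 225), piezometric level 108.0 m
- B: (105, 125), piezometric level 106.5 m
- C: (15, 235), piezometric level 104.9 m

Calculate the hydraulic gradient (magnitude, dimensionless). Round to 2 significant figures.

0.014

With h = a·x + b·y + c and A as origin, the differences give:
  (-135)·a + (-100)·b = -1.5
  (-225)·a + 10·b = -3.1
Eliminate b (×10 and ×(-100), subtract): -23850·a = -325.00 → a = ∂h/∂x = +0.01363
Back-substitute: b = ∂h/∂y = -0.003396.
|∇h| = √(0.01363² + -0.003396²) = 0.01405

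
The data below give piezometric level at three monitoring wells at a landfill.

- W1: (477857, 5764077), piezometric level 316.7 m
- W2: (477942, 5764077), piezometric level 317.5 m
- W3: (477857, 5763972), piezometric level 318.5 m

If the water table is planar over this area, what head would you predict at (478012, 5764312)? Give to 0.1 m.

∂h/∂x = (317.5 − 316.7) / (477942 − 477857) = +0.009412
∂h/∂y = (318.5 − 316.7) / (5763972 − 5764077) = -0.01714
h(478012, 5764312) = 316.7 + (+0.009412)·(155) + (-0.01714)·(235) = 316.7 +1.459 -4.029 = 314.130 m.

314.1 m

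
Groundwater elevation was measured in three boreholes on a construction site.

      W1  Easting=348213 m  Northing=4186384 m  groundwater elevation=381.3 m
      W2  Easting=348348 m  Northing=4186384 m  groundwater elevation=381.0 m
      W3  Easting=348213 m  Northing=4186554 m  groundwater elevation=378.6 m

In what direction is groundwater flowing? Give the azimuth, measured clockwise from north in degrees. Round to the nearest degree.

∂h/∂x = (381.0 − 381.3) / (348348 − 348213) = -0.002222
∂h/∂y = (378.6 − 381.3) / (4186554 − 4186384) = -0.01588
Flow direction (−∇h) has components (+0.002222 E, +0.01588 N).
Azimuth = atan2(E, N) = atan2(+0.002222, +0.01588) = 8.0° ≈ 008°.

008°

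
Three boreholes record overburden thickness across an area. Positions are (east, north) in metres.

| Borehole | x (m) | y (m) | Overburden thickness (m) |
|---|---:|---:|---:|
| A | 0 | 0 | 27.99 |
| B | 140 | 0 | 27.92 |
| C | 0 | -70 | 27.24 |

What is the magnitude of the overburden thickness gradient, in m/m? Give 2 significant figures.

∂d/∂x = (27.92 − 27.99) / (140 − 0) = -0.0005000
∂d/∂y = (27.24 − 27.99) / (-70 − 0) = +0.01071
|∇f| = √(-0.0005000² + 0.01071²) = 0.01072 m/m

0.011 m/m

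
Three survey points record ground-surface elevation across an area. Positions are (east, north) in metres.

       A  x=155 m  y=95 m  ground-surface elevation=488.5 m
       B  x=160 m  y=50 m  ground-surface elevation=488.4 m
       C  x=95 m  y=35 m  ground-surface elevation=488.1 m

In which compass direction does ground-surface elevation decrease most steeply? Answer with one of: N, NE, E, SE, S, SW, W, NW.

SW

Differences from A: to B (Δx, Δy, Δh) = (5, -45, -0.1); to C = (-60, -60, -0.4).
Solve a·Δx + b·Δy = Δz: det = 5·(-60) − (-60)·(-45) = -3000.
∂z/∂x = [(-0.1)·(-60) − (-0.4)·(-45)] / -3000 = +0.004000
∂z/∂y = [5·(-0.4) − (-60)·(-0.1)] / -3000 = +0.002667
Steepest decrease is along −∇f = (-0.004000 E, -0.002667 N) → southwest.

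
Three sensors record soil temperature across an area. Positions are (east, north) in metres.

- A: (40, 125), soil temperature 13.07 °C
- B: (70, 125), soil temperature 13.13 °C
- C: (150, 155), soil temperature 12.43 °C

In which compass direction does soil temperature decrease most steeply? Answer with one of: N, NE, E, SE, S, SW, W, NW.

N

Three-point gradient (reference A): Δ to B = (30, 0, +0.06), Δ to C = (110, 30, -0.64).
∂T/∂x = +0.002000, ∂T/∂y = -0.02867 (det = 900).
Steepest decrease is along −∇f = (-0.002000 E, +0.02867 N) → north.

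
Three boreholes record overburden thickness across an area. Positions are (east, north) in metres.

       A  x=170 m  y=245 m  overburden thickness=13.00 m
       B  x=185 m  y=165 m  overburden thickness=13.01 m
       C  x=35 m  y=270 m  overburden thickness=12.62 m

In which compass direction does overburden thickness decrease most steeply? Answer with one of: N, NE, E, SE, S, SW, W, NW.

Differences from A: to B (Δx, Δy, Δh) = (15, -80, +0.01); to C = (-135, 25, -0.38).
Determinant of the coordinate differences = 15·25 − (-135)·(-80) = -10425.
∂d/∂x = [(+0.01)·25 − (-0.38)·(-80)] / -10425 = +0.002892
∂d/∂y = [15·(-0.38) − (-135)·(+0.01)] / -10425 = +0.0004173
Steepest decrease is along −∇f = (-0.002892 E, -0.0004173 N) → west.

W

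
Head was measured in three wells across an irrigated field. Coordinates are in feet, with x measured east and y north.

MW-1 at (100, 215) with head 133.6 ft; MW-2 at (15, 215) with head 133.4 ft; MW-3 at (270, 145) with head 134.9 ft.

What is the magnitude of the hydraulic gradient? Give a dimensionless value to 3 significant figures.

Three-point gradient (reference MW-1): Δ to MW-2 = (-85, 0, -0.2), Δ to MW-3 = (170, -70, +1.3).
∂h/∂x = +0.002353, ∂h/∂y = -0.01286 (det = 5950).
|∇h| = √(0.002353² + -0.01286²) = 0.01307

0.0131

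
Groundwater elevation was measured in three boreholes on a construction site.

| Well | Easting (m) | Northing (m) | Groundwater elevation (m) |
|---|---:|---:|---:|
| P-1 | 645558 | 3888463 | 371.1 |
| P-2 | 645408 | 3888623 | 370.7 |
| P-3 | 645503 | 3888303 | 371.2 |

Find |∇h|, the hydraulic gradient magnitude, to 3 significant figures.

0.00185

With h = a·x + b·y + c and P-1 as origin, the differences give:
  (-150)·a + 160·b = -0.4
  (-55)·a + (-160)·b = +0.1
Eliminate b (×(-160) and ×160, subtract): 32800·a = 48.00 → a = ∂h/∂x = +0.001463
Back-substitute: b = ∂h/∂y = -0.001128.
|∇h| = √(0.001463² + -0.001128²) = 0.001847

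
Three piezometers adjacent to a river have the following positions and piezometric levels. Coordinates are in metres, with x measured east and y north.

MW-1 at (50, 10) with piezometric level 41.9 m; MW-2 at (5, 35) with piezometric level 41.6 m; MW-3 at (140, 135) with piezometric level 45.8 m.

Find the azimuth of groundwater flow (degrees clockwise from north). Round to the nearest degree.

222°

Differences from MW-1: to MW-2 (Δx, Δy, Δh) = (-45, 25, -0.3); to MW-3 = (90, 125, +3.9).
Determinant of the coordinate differences = (-45)·125 − 90·25 = -7875.
∂h/∂x = [(-0.3)·125 − (+3.9)·25] / -7875 = +0.01714
∂h/∂y = [(-45)·(+3.9) − 90·(-0.3)] / -7875 = +0.01886
Flow direction (−∇h) has components (-0.01714 E, -0.01886 N).
Azimuth = atan2(E, N) = atan2(-0.01714, -0.01886) = 222.3° ≈ 222°.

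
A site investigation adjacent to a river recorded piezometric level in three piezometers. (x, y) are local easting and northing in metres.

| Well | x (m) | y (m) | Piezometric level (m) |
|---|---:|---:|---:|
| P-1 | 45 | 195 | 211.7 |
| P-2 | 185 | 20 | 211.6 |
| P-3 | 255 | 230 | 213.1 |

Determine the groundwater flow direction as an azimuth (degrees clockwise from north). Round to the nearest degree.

With h = a·x + b·y + c and P-1 as origin, the differences give:
  140·a + (-175)·b = -0.1
  210·a + 35·b = +1.4
Eliminate b (×35 and ×(-175), subtract): 41650·a = 241.50 → a = ∂h/∂x = +0.005798
Back-substitute: b = ∂h/∂y = +0.005210.
Flow direction (−∇h) has components (-0.005798 E, -0.005210 N).
Azimuth = atan2(E, N) = atan2(-0.005798, -0.005210) = 228.1° ≈ 228°.

228°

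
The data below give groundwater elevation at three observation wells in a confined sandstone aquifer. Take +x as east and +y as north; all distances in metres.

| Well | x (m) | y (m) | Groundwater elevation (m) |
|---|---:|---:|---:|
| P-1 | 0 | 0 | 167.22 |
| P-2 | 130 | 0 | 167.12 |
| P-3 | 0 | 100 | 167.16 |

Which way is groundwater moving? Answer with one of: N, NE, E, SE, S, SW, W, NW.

NE

∂h/∂x = (167.12 − 167.22) / (130 − 0) = -0.0007692
∂h/∂y = (167.16 − 167.22) / (100 − 0) = -0.0006000
Flow = −∇h = (+0.0007692 east, +0.0006000 north), which points northeast.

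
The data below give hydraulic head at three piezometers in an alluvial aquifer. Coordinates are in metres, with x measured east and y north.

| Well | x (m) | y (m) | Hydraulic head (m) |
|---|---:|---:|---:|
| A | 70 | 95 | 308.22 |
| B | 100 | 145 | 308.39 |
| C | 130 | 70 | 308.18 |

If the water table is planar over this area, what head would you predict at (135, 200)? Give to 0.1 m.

Taking A as reference: B−A = (30, 50, +0.17); C−A = (60, -25, -0.04).
Determinant of the coordinate differences = 30·(-25) − 60·50 = -3750.
∂h/∂x = [(+0.17)·(-25) − (-0.04)·50] / -3750 = +0.0006000
∂h/∂y = [30·(-0.04) − 60·(+0.17)] / -3750 = +0.003040
h(135, 200) = 308.22 + (+0.0006000)·(65) + (+0.003040)·(105) = 308.22 +0.039 +0.319 = 308.578 m.

308.6 m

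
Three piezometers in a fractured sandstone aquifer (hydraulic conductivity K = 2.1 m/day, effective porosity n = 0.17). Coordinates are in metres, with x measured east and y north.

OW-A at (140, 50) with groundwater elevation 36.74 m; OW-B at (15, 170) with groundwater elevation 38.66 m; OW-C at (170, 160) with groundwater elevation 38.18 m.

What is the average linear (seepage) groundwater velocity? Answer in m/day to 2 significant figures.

Taking OW-A as reference: OW-B−OW-A = (-125, 120, +1.92); OW-C−OW-A = (30, 110, +1.44).
Determinant of the coordinate differences = (-125)·110 − 30·120 = -17350.
∂h/∂x = [(+1.92)·110 − (+1.44)·120] / -17350 = -0.002213
∂h/∂y = [(-125)·(+1.44) − 30·(+1.92)] / -17350 = +0.01369
|∇h| = √(-0.002213² + 0.01369²) = 0.01387
Seepage velocity v = K·i/n = 2.1 × 0.01387 / 0.17 = 0.1713 m/day.

0.17 m/day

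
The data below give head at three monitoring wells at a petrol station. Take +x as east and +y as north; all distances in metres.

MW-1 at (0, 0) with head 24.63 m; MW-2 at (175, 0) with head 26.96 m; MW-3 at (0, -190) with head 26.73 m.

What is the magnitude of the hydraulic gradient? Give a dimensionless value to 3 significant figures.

0.0173

∂h/∂x = (26.96 − 24.63) / (175 − 0) = +0.01331
∂h/∂y = (26.73 − 24.63) / (-190 − 0) = -0.01105
|∇h| = √(0.01331² + -0.01105²) = 0.0173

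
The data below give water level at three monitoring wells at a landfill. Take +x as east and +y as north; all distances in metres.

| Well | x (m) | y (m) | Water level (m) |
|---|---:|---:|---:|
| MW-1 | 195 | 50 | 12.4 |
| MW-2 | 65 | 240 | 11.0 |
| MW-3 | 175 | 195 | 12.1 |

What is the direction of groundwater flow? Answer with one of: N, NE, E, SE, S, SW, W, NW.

Three-point gradient (reference MW-1): Δ to MW-2 = (-130, 190, -1.4), Δ to MW-3 = (-20, 145, -0.3).
∂h/∂x = +0.009701, ∂h/∂y = -0.0007309 (det = -15050).
Flow = −∇h = (-0.009701 east, +0.0007309 north), which points west.

W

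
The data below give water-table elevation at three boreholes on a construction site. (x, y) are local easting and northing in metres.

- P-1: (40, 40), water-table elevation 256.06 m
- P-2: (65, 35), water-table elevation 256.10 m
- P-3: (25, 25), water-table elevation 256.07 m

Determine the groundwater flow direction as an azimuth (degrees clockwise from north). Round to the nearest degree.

327°

With h = a·x + b·y + c and P-1 as origin, the differences give:
  25·a + (-5)·b = +0.04
  (-15)·a + (-15)·b = +0.01
Eliminate b (×(-15) and ×(-5), subtract): -450·a = -0.550 → a = ∂h/∂x = +0.001222
Back-substitute: b = ∂h/∂y = -0.001889.
Flow direction (−∇h) has components (-0.001222 E, +0.001889 N).
Azimuth = atan2(E, N) = atan2(-0.001222, +0.001889) = 327.1° ≈ 327°.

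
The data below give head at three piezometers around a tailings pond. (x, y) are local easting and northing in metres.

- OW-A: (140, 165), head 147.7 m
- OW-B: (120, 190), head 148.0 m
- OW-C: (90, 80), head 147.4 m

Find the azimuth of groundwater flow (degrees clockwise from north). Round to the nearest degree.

With h = a·x + b·y + c and OW-A as origin, the differences give:
  (-20)·a + 25·b = +0.3
  (-50)·a + (-85)·b = -0.3
Eliminate b (×(-85) and ×25, subtract): 2950·a = -18.00 → a = ∂h/∂x = -0.006102
Back-substitute: b = ∂h/∂y = +0.007119.
Flow direction (−∇h) has components (+0.006102 E, -0.007119 N).
Azimuth = atan2(E, N) = atan2(+0.006102, -0.007119) = 139.4° ≈ 139°.

139°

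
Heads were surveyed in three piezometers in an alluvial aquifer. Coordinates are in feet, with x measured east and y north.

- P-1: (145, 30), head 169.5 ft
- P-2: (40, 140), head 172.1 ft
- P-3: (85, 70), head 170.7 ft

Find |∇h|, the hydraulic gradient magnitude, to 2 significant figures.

With h = a·x + b·y + c and P-1 as origin, the differences give:
  (-105)·a + 110·b = +2.6
  (-60)·a + 40·b = +1.2
Eliminate b (×40 and ×110, subtract): 2400·a = -28.00 → a = ∂h/∂x = -0.01167
Back-substitute: b = ∂h/∂y = +0.01250.
|∇h| = √(-0.01167² + 0.01250²) = 0.0171

0.017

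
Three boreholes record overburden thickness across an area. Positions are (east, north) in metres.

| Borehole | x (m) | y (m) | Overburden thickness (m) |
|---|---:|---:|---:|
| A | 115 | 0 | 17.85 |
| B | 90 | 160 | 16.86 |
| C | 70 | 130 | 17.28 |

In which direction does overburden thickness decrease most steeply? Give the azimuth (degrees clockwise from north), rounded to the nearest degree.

Taking A as reference: B−A = (-25, 160, -0.99); C−A = (-45, 130, -0.57).
Solve a·Δx + b·Δy = Δd: det = (-25)·130 − (-45)·160 = 3950.
∂d/∂x = [(-0.99)·130 − (-0.57)·160] / 3950 = -0.009494
∂d/∂y = [(-25)·(-0.57) − (-45)·(-0.99)] / 3950 = -0.007671
Steepest decrease is along −∇f: components (+0.009494 E, +0.007671 N).
Azimuth = atan2(+0.009494, +0.007671) = 51.1° ≈ 051°.

051°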